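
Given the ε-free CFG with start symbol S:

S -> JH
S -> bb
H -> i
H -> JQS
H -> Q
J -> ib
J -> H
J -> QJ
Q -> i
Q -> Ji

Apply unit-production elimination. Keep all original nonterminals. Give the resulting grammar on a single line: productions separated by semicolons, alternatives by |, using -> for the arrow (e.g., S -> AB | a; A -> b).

Unit productions: H->Q, J->H.
Unit pairs (A ⇒* B via units): (H,Q), (J,H), (J,Q).
S: inherits non-unit rules of {S} → JH | bb.
H: inherits non-unit rules of {H, Q} → JQS | Ji | i.
J: inherits non-unit rules of {H, J, Q} → JQS | Ji | QJ | i | ib.
Q: inherits non-unit rules of {Q} → Ji | i.

S -> JH | bb; H -> i | Ji | JQS; J -> i | Ji | QJ | ib | JQS; Q -> i | Ji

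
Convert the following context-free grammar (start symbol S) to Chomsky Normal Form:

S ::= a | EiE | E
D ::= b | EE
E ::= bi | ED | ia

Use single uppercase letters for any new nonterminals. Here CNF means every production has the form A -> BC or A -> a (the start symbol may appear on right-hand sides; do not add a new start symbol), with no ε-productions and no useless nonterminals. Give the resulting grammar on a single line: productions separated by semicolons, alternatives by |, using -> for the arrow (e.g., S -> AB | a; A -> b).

S -> a | AB | BC | ED | EF; A -> b; B -> i; C -> a; D -> b | EE; E -> AB | BC | ED; F -> BE

No ε-productions.
After unit-elimination: S -> a | ED | bi | ia | EiE; D -> b | EE; E -> ED | bi | ia.
TERM: introduce C -> a, A -> b, B -> i and substitute in every rule of length ≥2.
BIN: S -> EBE becomes S -> EF, F -> BE.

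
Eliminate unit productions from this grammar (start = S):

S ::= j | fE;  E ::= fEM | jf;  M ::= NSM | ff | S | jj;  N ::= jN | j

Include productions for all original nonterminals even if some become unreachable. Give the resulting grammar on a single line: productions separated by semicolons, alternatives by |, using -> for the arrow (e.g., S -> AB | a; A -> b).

Unit productions: M->S.
Unit pairs (A ⇒* B via units): (M,S).
S: inherits non-unit rules of {S} → fE | j.
E: inherits non-unit rules of {E} → fEM | jf.
M: inherits non-unit rules of {M, S} → NSM | fE | ff | j | jj.
N: inherits non-unit rules of {N} → j | jN.

S -> j | fE; E -> jf | fEM; M -> j | fE | ff | jj | NSM; N -> j | jN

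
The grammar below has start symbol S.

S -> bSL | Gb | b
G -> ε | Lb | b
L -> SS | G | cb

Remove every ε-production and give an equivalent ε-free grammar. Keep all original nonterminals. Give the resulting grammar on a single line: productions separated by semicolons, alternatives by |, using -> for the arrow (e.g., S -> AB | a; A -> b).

Nullable set: {G, L}.
S -> Gb: G nullable, giving Gb | b.
S -> bSL: L nullable, giving bS | bSL.
Drop G -> ε.
G -> Lb: L nullable, giving Lb | b.
L -> G: G nullable, giving G.
Unchanged (no nullable symbols): S -> b; G -> b; L -> SS; L -> cb.

S -> b | Gb | bS | bSL; G -> b | Lb; L -> G | SS | cb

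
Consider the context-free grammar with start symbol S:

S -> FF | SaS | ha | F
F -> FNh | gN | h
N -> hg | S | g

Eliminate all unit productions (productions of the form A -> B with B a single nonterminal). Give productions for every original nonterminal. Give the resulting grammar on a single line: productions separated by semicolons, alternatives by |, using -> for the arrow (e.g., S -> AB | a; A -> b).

S -> h | FF | gN | ha | FNh | SaS; F -> h | gN | FNh; N -> g | h | FF | gN | ha | hg | FNh | SaS

Unit productions: N->S, S->F.
Unit pairs (A ⇒* B via units): (N,F), (N,S), (S,F).
S: inherits non-unit rules of {F, S} → FF | FNh | SaS | gN | h | ha.
F: inherits non-unit rules of {F} → FNh | gN | h.
N: inherits non-unit rules of {F, N, S} → FF | FNh | SaS | g | gN | h | ha | hg.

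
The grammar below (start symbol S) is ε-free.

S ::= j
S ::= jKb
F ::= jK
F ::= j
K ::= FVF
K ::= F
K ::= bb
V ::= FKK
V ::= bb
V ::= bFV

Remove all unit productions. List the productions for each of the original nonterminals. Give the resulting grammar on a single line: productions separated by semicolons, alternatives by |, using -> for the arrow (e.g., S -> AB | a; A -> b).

Unit productions: K->F.
Unit pairs (A ⇒* B via units): (K,F).
S: inherits non-unit rules of {S} → j | jKb.
F: inherits non-unit rules of {F} → j | jK.
K: inherits non-unit rules of {F, K} → FVF | bb | j | jK.
V: inherits non-unit rules of {V} → FKK | bFV | bb.

S -> j | jKb; F -> j | jK; K -> j | bb | jK | FVF; V -> bb | FKK | bFV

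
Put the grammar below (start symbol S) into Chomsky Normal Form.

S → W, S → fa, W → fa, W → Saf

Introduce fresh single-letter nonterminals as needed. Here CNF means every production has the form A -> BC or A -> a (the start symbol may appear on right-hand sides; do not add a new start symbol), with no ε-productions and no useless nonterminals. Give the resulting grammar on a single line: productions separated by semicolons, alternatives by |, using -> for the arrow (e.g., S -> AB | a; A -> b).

No ε-productions.
After unit-elimination: S -> fa | Saf; W -> fa | Saf.
TERM: introduce A -> a, B -> f and substitute in every rule of length ≥2.
BIN: S -> SAB becomes S -> SC, C -> AB; W -> SAB becomes W -> SD, D -> AB.
Drop unreachable/unproductive: W.

S -> BA | SC; A -> a; B -> f; C -> AB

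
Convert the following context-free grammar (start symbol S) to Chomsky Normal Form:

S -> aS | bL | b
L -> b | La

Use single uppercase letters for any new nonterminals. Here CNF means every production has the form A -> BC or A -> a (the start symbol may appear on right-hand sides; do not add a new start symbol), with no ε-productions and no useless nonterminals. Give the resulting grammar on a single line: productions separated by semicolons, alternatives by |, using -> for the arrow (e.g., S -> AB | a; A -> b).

S -> b | AS | BL; A -> a; B -> b; L -> b | LA

No ε-productions.
No unit productions to eliminate.
TERM: introduce A -> a, B -> b and substitute in every rule of length ≥2.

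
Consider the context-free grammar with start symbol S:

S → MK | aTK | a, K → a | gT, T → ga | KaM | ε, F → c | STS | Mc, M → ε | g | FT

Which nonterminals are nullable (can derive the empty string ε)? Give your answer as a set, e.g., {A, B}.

Directly nullable (have an ε-rule): {M, T}.
Not nullable: F, K, S — each has a terminal in every rule's right-hand side or depends on a non-nullable symbol.

{M, T}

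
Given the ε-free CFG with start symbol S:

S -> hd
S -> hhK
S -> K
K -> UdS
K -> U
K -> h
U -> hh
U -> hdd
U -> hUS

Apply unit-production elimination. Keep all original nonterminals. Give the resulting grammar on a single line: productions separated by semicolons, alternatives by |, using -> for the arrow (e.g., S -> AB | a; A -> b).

Unit productions: K->U, S->K.
Unit pairs (A ⇒* B via units): (K,U), (S,K), (S,U).
S: inherits non-unit rules of {K, S, U} → UdS | h | hUS | hd | hdd | hh | hhK.
K: inherits non-unit rules of {K, U} → UdS | h | hUS | hdd | hh.
U: inherits non-unit rules of {U} → hUS | hdd | hh.

S -> h | hd | hh | UdS | hUS | hdd | hhK; K -> h | hh | UdS | hUS | hdd; U -> hh | hUS | hdd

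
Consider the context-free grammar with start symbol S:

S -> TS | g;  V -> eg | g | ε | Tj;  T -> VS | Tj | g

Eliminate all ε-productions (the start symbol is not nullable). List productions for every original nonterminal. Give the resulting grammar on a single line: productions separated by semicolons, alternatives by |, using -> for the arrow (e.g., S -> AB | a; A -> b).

Nullable set: {V}.
T -> VS: V nullable, giving S | VS.
Drop V -> ε.
Unchanged (no nullable symbols): S -> TS; S -> g; T -> Tj; T -> g; V -> Tj; V -> eg; V -> g.

S -> g | TS; T -> S | g | Tj | VS; V -> g | Tj | eg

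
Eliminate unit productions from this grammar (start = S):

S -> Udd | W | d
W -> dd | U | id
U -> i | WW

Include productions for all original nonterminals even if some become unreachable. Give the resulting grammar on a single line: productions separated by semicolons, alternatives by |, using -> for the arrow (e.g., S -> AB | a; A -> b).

S -> d | i | WW | dd | id | Udd; U -> i | WW; W -> i | WW | dd | id

Unit productions: S->W, W->U.
Unit pairs (A ⇒* B via units): (S,U), (S,W), (W,U).
S: inherits non-unit rules of {S, U, W} → Udd | WW | d | dd | i | id.
U: inherits non-unit rules of {U} → WW | i.
W: inherits non-unit rules of {U, W} → WW | dd | i | id.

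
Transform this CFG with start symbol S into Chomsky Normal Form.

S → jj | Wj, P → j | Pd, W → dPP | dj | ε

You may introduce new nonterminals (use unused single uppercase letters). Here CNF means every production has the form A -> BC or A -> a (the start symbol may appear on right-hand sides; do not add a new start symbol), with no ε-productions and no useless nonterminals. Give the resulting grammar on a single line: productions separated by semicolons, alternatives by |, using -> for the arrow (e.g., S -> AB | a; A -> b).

S -> j | BB | WB; A -> d; B -> j; C -> PP; P -> j | PA; W -> AB | AC

Nullable: {W}; after ε-elimination: S -> j | Wj | jj; P -> j | Pd; W -> dj | dPP.
No unit productions to eliminate.
TERM: introduce A -> d, B -> j and substitute in every rule of length ≥2.
BIN: W -> APP becomes W -> AC, C -> PP.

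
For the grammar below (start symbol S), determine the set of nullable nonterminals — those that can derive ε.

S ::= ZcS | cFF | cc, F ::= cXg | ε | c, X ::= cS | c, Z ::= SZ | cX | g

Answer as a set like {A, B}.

{F}

Directly nullable (have an ε-rule): {F}.
Not nullable: S, X, Z — each has a terminal in every rule's right-hand side or depends on a non-nullable symbol.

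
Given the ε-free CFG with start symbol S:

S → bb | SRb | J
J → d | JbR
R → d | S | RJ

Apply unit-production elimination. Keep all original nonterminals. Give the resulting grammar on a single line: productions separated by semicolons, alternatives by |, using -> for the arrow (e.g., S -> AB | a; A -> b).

S -> d | bb | JbR | SRb; J -> d | JbR; R -> d | RJ | bb | JbR | SRb

Unit productions: R->S, S->J.
Unit pairs (A ⇒* B via units): (R,J), (R,S), (S,J).
S: inherits non-unit rules of {J, S} → JbR | SRb | bb | d.
J: inherits non-unit rules of {J} → JbR | d.
R: inherits non-unit rules of {J, R, S} → JbR | RJ | SRb | bb | d.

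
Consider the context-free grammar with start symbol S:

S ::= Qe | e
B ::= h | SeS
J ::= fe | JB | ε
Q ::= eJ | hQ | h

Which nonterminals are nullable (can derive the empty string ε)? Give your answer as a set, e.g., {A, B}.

{J}

Directly nullable (have an ε-rule): {J}.
Not nullable: B, Q, S — each has a terminal in every rule's right-hand side or depends on a non-nullable symbol.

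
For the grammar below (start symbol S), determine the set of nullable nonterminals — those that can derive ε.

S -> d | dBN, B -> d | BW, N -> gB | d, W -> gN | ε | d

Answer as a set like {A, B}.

{W}

Directly nullable (have an ε-rule): {W}.
Not nullable: B, N, S — each has a terminal in every rule's right-hand side or depends on a non-nullable symbol.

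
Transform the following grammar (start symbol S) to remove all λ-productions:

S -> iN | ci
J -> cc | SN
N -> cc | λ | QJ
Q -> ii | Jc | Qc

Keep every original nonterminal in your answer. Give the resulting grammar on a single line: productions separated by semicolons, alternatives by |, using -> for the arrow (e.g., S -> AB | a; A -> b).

Nullable set: {N}.
S -> iN: N nullable, giving i | iN.
J -> SN: N nullable, giving S | SN.
Drop N -> λ.
Unchanged (no nullable symbols): S -> ci; J -> cc; N -> QJ; N -> cc; Q -> Jc; Q -> Qc; Q -> ii.

S -> i | ci | iN; J -> S | SN | cc; N -> QJ | cc; Q -> Jc | Qc | ii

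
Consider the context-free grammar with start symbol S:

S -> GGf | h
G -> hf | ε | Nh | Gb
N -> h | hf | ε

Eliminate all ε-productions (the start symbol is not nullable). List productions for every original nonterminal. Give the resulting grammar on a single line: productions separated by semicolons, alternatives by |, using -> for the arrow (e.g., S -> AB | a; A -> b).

Nullable set: {G, N}.
S -> GGf: G, G nullable, giving GGf | Gf | f.
Drop G -> ε.
G -> Gb: G nullable, giving Gb | b.
G -> Nh: N nullable, giving Nh | h.
Drop N -> ε.
Unchanged (no nullable symbols): S -> h; G -> hf; N -> h; N -> hf.

S -> f | h | Gf | GGf; G -> b | h | Gb | Nh | hf; N -> h | hf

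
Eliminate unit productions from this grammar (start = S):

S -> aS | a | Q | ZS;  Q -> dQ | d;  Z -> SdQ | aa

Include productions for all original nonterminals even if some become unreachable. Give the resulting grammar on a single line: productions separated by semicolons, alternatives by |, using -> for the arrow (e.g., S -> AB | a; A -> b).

Unit productions: S->Q.
Unit pairs (A ⇒* B via units): (S,Q).
S: inherits non-unit rules of {Q, S} → ZS | a | aS | d | dQ.
Q: inherits non-unit rules of {Q} → d | dQ.
Z: inherits non-unit rules of {Z} → SdQ | aa.

S -> a | d | ZS | aS | dQ; Q -> d | dQ; Z -> aa | SdQ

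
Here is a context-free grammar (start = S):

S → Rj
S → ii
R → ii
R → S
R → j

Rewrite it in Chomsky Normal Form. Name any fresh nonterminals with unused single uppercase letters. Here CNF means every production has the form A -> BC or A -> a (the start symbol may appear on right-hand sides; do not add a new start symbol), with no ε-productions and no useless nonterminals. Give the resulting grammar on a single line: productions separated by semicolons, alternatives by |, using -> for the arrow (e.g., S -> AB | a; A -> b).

No ε-productions.
After unit-elimination: S -> Rj | ii; R -> j | Rj | ii.
TERM: introduce B -> i, A -> j and substitute in every rule of length ≥2.

S -> BB | RA; A -> j; B -> i; R -> j | BB | RA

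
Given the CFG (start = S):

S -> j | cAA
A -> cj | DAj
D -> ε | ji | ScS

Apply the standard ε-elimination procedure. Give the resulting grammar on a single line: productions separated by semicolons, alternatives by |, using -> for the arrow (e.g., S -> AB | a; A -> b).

Nullable set: {D}.
A -> DAj: D nullable, giving Aj | DAj.
Drop D -> ε.
Unchanged (no nullable symbols): S -> cAA; S -> j; A -> cj; D -> ScS; D -> ji.

S -> j | cAA; A -> Aj | cj | DAj; D -> ji | ScS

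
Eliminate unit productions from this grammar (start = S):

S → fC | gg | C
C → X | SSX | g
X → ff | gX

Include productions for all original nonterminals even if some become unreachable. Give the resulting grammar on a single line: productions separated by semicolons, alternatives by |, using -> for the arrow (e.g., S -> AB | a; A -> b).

Unit productions: C->X, S->C.
Unit pairs (A ⇒* B via units): (C,X), (S,C), (S,X).
S: inherits non-unit rules of {C, S, X} → SSX | fC | ff | g | gX | gg.
C: inherits non-unit rules of {C, X} → SSX | ff | g | gX.
X: inherits non-unit rules of {X} → ff | gX.

S -> g | fC | ff | gX | gg | SSX; C -> g | ff | gX | SSX; X -> ff | gX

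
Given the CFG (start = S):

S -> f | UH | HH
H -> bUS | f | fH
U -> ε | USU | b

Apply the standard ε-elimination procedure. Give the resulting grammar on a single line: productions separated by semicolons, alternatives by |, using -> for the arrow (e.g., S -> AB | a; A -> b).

S -> H | f | HH | UH; H -> f | bS | fH | bUS; U -> S | b | SU | US | USU

Nullable set: {U}.
S -> UH: U nullable, giving H | UH.
H -> bUS: U nullable, giving bS | bUS.
Drop U -> ε.
U -> USU: U, U nullable, giving S | SU | US | USU.
Unchanged (no nullable symbols): S -> HH; S -> f; H -> f; H -> fH; U -> b.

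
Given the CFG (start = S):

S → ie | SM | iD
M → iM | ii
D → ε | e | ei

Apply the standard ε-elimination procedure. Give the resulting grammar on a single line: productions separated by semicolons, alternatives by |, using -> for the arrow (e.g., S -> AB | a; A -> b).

S -> i | SM | iD | ie; D -> e | ei; M -> iM | ii

Nullable set: {D}.
S -> iD: D nullable, giving i | iD.
Drop D -> ε.
Unchanged (no nullable symbols): S -> SM; S -> ie; D -> e; D -> ei; M -> iM; M -> ii.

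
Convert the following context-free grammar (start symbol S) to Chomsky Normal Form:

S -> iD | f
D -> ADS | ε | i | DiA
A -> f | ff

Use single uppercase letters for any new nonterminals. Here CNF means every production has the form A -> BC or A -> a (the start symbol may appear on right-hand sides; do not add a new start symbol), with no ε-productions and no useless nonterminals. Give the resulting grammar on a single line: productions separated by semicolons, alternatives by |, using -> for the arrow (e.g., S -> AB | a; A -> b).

Nullable: {D}; after ε-elimination: S -> f | i | iD; A -> f | ff; D -> i | AS | iA | ADS | DiA.
No unit productions to eliminate.
TERM: introduce B -> f, C -> i and substitute in every rule of length ≥2.
BIN: D -> ADS becomes D -> AE, E -> DS; D -> DCA becomes D -> DF, F -> CA.

S -> f | i | CD; A -> f | BB; B -> f; C -> i; D -> i | AE | AS | CA | DF; E -> DS; F -> CA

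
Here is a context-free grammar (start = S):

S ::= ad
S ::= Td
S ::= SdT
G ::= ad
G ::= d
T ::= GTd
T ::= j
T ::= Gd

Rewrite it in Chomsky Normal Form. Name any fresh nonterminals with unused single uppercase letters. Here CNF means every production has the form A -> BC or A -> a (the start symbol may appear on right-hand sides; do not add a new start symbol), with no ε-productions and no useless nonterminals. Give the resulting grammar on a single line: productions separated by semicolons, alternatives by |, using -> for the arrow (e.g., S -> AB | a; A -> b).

No ε-productions.
No unit productions to eliminate.
TERM: introduce A -> a, B -> d and substitute in every rule of length ≥2.
BIN: S -> SBT becomes S -> SC, C -> BT; T -> GTB becomes T -> GD, D -> TB.

S -> AB | SC | TB; A -> a; B -> d; C -> BT; D -> TB; G -> d | AB; T -> j | GB | GD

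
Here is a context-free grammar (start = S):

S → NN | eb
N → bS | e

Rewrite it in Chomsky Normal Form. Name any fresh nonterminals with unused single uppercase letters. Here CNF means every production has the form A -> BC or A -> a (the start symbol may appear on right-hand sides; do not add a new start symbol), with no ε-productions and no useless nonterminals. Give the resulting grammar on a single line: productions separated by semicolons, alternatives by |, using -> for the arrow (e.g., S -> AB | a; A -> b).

No ε-productions.
No unit productions to eliminate.
TERM: introduce A -> b, B -> e and substitute in every rule of length ≥2.

S -> BA | NN; A -> b; B -> e; N -> e | AS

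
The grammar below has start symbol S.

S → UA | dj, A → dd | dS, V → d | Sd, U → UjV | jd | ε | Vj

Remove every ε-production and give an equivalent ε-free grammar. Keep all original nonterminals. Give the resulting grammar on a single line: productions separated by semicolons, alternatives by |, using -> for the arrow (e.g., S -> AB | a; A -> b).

Nullable set: {U}.
S -> UA: U nullable, giving A | UA.
Drop U -> ε.
U -> UjV: U nullable, giving UjV | jV.
Unchanged (no nullable symbols): S -> dj; A -> dS; A -> dd; U -> Vj; U -> jd; V -> Sd; V -> d.

S -> A | UA | dj; A -> dS | dd; U -> Vj | jV | jd | UjV; V -> d | Sd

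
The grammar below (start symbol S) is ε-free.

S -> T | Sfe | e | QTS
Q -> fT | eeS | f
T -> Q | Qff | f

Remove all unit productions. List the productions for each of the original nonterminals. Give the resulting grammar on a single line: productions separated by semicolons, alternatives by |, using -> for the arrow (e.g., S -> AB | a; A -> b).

Unit productions: S->T, T->Q.
Unit pairs (A ⇒* B via units): (S,Q), (S,T), (T,Q).
S: inherits non-unit rules of {Q, S, T} → QTS | Qff | Sfe | e | eeS | f | fT.
Q: inherits non-unit rules of {Q} → eeS | f | fT.
T: inherits non-unit rules of {Q, T} → Qff | eeS | f | fT.

S -> e | f | fT | QTS | Qff | Sfe | eeS; Q -> f | fT | eeS; T -> f | fT | Qff | eeS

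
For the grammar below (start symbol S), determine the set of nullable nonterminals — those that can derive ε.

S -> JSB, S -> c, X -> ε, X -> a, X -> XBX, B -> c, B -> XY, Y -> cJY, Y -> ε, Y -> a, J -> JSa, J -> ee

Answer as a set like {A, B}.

{B, X, Y}

Directly nullable (have an ε-rule): {X, Y}.
B is nullable via B -> XY (every symbol on the right is already known nullable).
Not nullable: J, S — each has a terminal in every rule's right-hand side or depends on a non-nullable symbol.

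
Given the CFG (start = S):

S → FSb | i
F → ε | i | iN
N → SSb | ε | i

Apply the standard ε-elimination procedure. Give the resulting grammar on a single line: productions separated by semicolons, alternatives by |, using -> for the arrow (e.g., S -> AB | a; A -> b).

S -> i | Sb | FSb; F -> i | iN; N -> i | SSb

Nullable set: {F, N}.
S -> FSb: F nullable, giving FSb | Sb.
Drop F -> ε.
F -> iN: N nullable, giving i | iN.
Drop N -> ε.
Unchanged (no nullable symbols): S -> i; F -> i; N -> SSb; N -> i.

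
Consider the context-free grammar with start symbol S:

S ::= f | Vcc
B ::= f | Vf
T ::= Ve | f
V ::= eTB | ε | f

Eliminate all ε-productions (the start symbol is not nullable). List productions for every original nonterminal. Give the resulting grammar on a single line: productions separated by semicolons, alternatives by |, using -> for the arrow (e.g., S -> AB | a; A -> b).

S -> f | cc | Vcc; B -> f | Vf; T -> e | f | Ve; V -> f | eTB

Nullable set: {V}.
S -> Vcc: V nullable, giving Vcc | cc.
B -> Vf: V nullable, giving Vf | f.
T -> Ve: V nullable, giving Ve | e.
Drop V -> ε.
Unchanged (no nullable symbols): S -> f; B -> f; T -> f; V -> eTB; V -> f.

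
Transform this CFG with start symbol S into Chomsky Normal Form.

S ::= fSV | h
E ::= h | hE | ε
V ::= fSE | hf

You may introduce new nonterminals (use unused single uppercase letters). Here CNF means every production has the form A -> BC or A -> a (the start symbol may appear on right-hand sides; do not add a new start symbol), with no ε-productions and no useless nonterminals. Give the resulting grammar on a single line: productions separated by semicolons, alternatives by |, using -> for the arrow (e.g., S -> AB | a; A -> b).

S -> h | BC; A -> h; B -> f; C -> SV; D -> SE; E -> h | AE; V -> AB | BD | BS

Nullable: {E}; after ε-elimination: S -> h | fSV; E -> h | hE; V -> fS | hf | fSE.
No unit productions to eliminate.
TERM: introduce B -> f, A -> h and substitute in every rule of length ≥2.
BIN: S -> BSV becomes S -> BC, C -> SV; V -> BSE becomes V -> BD, D -> SE.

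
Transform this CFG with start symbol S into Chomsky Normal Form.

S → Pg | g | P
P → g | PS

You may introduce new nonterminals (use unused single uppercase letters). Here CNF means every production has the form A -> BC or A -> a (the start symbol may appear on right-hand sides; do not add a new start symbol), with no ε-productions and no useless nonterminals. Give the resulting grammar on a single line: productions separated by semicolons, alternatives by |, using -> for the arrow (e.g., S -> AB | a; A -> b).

No ε-productions.
After unit-elimination: S -> g | PS | Pg; P -> g | PS.
TERM: introduce A -> g and substitute in every rule of length ≥2.

S -> g | PA | PS; A -> g; P -> g | PS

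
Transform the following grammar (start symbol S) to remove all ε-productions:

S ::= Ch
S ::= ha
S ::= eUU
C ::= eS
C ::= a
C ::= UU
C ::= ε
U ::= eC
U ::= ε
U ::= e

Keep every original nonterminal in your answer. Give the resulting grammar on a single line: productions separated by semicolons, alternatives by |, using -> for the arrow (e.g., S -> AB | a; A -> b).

Nullable set: {C, U}.
S -> Ch: C nullable, giving Ch | h.
S -> eUU: U, U nullable, giving e | eU | eUU.
Drop C -> ε.
C -> UU: U, U nullable, giving U | UU.
Drop U -> ε.
U -> eC: C nullable, giving e | eC.
Unchanged (no nullable symbols): S -> ha; C -> a; C -> eS; U -> e.

S -> e | h | Ch | eU | ha | eUU; C -> U | a | UU | eS; U -> e | eC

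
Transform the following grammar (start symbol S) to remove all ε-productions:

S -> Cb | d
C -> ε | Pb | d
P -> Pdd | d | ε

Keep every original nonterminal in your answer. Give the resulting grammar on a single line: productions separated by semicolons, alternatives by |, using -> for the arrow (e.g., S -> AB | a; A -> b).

Nullable set: {C, P}.
S -> Cb: C nullable, giving Cb | b.
Drop C -> ε.
C -> Pb: P nullable, giving Pb | b.
Drop P -> ε.
P -> Pdd: P nullable, giving Pdd | dd.
Unchanged (no nullable symbols): S -> d; C -> d; P -> d.

S -> b | d | Cb; C -> b | d | Pb; P -> d | dd | Pdd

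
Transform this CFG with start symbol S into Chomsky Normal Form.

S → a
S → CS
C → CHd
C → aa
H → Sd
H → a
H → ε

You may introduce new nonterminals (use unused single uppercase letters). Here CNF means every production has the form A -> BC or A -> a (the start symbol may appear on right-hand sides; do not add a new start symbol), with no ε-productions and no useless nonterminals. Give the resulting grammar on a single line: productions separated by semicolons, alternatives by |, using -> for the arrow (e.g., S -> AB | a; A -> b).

Nullable: {H}; after ε-elimination: S -> a | CS; C -> Cd | aa | CHd; H -> a | Sd.
No unit productions to eliminate.
TERM: introduce B -> a, A -> d and substitute in every rule of length ≥2.
BIN: C -> CHA becomes C -> CD, D -> HA.

S -> a | CS; A -> d; B -> a; C -> BB | CA | CD; D -> HA; H -> a | SA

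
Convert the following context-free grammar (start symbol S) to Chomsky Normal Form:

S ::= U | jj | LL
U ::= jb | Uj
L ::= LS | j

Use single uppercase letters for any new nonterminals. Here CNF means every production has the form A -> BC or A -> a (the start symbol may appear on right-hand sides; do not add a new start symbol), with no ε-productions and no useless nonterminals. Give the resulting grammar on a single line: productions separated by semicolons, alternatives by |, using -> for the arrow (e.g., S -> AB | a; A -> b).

S -> AA | AB | LL | UA; A -> j; B -> b; L -> j | LS; U -> AB | UA

No ε-productions.
After unit-elimination: S -> LL | Uj | jb | jj; L -> j | LS; U -> Uj | jb.
TERM: introduce B -> b, A -> j and substitute in every rule of length ≥2.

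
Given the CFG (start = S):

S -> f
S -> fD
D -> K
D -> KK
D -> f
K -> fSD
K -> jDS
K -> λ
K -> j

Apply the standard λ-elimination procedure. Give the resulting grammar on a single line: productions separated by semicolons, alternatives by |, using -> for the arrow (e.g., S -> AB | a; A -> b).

S -> f | fD; D -> K | f | KK; K -> j | fS | jS | fSD | jDS

Nullable set: {D, K}.
S -> fD: D nullable, giving f | fD.
D -> K: K nullable, giving K.
D -> KK: K, K nullable, giving K | KK.
Drop K -> λ.
K -> fSD: D nullable, giving fS | fSD.
K -> jDS: D nullable, giving jDS | jS.
Unchanged (no nullable symbols): S -> f; D -> f; K -> j.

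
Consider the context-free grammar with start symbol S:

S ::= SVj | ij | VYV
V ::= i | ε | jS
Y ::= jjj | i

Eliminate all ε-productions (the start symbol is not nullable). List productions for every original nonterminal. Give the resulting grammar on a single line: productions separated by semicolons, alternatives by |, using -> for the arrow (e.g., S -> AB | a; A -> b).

S -> Y | Sj | VY | YV | ij | SVj | VYV; V -> i | jS; Y -> i | jjj

Nullable set: {V}.
S -> SVj: V nullable, giving SVj | Sj.
S -> VYV: V, V nullable, giving VY | VYV | Y | YV.
Drop V -> ε.
Unchanged (no nullable symbols): S -> ij; V -> i; V -> jS; Y -> i; Y -> jjj.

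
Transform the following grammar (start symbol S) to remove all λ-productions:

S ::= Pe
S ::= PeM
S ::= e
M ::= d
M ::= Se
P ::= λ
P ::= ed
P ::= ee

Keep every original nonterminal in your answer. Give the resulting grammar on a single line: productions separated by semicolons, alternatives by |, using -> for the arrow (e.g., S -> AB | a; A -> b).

S -> e | Pe | eM | PeM; M -> d | Se; P -> ed | ee

Nullable set: {P}.
S -> Pe: P nullable, giving Pe | e.
S -> PeM: P nullable, giving PeM | eM.
Drop P -> λ.
Unchanged (no nullable symbols): S -> e; M -> Se; M -> d; P -> ed; P -> ee.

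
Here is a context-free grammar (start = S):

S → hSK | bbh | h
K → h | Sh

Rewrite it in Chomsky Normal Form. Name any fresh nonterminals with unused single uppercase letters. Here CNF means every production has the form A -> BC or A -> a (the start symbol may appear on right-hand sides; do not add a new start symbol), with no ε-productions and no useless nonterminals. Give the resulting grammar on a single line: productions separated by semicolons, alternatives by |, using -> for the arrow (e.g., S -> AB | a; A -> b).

No ε-productions.
No unit productions to eliminate.
TERM: introduce B -> b, A -> h and substitute in every rule of length ≥2.
BIN: S -> ASK becomes S -> AC, C -> SK; S -> BBA becomes S -> BD, D -> BA.

S -> h | AC | BD; A -> h; B -> b; C -> SK; D -> BA; K -> h | SA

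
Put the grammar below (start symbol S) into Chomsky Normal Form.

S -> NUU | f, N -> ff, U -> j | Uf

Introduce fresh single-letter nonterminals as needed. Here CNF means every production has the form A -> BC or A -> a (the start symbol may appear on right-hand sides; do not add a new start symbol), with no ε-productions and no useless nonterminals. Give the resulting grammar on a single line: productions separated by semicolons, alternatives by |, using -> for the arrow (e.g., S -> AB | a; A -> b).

S -> f | NB; A -> f; B -> UU; N -> AA; U -> j | UA

No ε-productions.
No unit productions to eliminate.
TERM: introduce A -> f and substitute in every rule of length ≥2.
BIN: S -> NUU becomes S -> NB, B -> UU.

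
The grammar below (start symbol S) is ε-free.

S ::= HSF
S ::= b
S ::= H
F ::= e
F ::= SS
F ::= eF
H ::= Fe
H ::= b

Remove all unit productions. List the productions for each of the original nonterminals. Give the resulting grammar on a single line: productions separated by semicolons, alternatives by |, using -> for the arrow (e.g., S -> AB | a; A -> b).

Unit productions: S->H.
Unit pairs (A ⇒* B via units): (S,H).
S: inherits non-unit rules of {H, S} → Fe | HSF | b.
F: inherits non-unit rules of {F} → SS | e | eF.
H: inherits non-unit rules of {H} → Fe | b.

S -> b | Fe | HSF; F -> e | SS | eF; H -> b | Fe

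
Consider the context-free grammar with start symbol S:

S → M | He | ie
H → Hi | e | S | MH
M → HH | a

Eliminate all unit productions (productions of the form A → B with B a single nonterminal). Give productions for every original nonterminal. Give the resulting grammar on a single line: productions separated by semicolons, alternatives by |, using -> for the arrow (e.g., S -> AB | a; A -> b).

Unit productions: H->S, S->M.
Unit pairs (A ⇒* B via units): (H,M), (H,S), (S,M).
S: inherits non-unit rules of {M, S} → HH | He | a | ie.
H: inherits non-unit rules of {H, M, S} → HH | He | Hi | MH | a | e | ie.
M: inherits non-unit rules of {M} → HH | a.

S -> a | HH | He | ie; H -> a | e | HH | He | Hi | MH | ie; M -> a | HH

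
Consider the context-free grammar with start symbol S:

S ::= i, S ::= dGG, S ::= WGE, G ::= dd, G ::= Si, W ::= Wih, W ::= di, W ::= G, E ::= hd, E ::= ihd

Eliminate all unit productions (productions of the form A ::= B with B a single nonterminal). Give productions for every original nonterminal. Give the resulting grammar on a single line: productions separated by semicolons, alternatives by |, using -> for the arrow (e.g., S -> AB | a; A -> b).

Unit productions: W->G.
Unit pairs (A ⇒* B via units): (W,G).
S: inherits non-unit rules of {S} → WGE | dGG | i.
E: inherits non-unit rules of {E} → hd | ihd.
G: inherits non-unit rules of {G} → Si | dd.
W: inherits non-unit rules of {G, W} → Si | Wih | dd | di.

S -> i | WGE | dGG; E -> hd | ihd; G -> Si | dd; W -> Si | dd | di | Wih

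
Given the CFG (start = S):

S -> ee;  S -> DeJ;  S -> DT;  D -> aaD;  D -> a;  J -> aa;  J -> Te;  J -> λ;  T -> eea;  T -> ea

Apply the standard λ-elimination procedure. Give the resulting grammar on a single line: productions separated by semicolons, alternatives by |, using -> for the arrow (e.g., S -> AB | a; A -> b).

Nullable set: {J}.
S -> DeJ: J nullable, giving De | DeJ.
Drop J -> λ.
Unchanged (no nullable symbols): S -> DT; S -> ee; D -> a; D -> aaD; J -> Te; J -> aa; T -> ea; T -> eea.

S -> DT | De | ee | DeJ; D -> a | aaD; J -> Te | aa; T -> ea | eea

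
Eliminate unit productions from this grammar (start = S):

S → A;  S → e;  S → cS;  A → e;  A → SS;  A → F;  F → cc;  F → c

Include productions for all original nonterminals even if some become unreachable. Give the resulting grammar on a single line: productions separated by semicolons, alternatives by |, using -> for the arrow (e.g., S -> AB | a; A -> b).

Unit productions: A->F, S->A.
Unit pairs (A ⇒* B via units): (A,F), (S,A), (S,F).
S: inherits non-unit rules of {A, F, S} → SS | c | cS | cc | e.
A: inherits non-unit rules of {A, F} → SS | c | cc | e.
F: inherits non-unit rules of {F} → c | cc.

S -> c | e | SS | cS | cc; A -> c | e | SS | cc; F -> c | cc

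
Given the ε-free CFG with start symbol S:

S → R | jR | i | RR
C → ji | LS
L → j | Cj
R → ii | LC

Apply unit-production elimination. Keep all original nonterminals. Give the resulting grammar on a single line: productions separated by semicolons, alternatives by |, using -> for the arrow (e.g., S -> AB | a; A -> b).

Unit productions: S->R.
Unit pairs (A ⇒* B via units): (S,R).
S: inherits non-unit rules of {R, S} → LC | RR | i | ii | jR.
C: inherits non-unit rules of {C} → LS | ji.
L: inherits non-unit rules of {L} → Cj | j.
R: inherits non-unit rules of {R} → LC | ii.

S -> i | LC | RR | ii | jR; C -> LS | ji; L -> j | Cj; R -> LC | ii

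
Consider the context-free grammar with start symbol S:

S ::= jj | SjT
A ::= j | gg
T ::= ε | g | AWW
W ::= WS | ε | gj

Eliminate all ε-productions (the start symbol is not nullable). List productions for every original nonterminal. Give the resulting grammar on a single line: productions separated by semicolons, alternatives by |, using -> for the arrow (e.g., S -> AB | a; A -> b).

S -> Sj | jj | SjT; A -> j | gg; T -> A | g | AW | AWW; W -> S | WS | gj

Nullable set: {T, W}.
S -> SjT: T nullable, giving Sj | SjT.
Drop T -> ε.
T -> AWW: W, W nullable, giving A | AW | AWW.
Drop W -> ε.
W -> WS: W nullable, giving S | WS.
Unchanged (no nullable symbols): S -> jj; A -> gg; A -> j; T -> g; W -> gj.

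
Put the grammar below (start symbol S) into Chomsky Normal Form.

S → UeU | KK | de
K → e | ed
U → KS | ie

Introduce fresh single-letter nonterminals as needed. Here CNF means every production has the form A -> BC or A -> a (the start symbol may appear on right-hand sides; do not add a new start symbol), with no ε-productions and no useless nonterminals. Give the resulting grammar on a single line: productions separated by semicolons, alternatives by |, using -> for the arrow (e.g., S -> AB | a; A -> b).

S -> BA | KK | UD; A -> e; B -> d; C -> i; D -> AU; K -> e | AB; U -> CA | KS

No ε-productions.
No unit productions to eliminate.
TERM: introduce B -> d, A -> e, C -> i and substitute in every rule of length ≥2.
BIN: S -> UAU becomes S -> UD, D -> AU.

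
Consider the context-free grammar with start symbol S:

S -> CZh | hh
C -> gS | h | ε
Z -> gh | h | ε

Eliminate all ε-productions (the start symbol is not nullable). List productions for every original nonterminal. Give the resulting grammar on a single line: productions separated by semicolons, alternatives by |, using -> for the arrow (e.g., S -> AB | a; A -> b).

Nullable set: {C, Z}.
S -> CZh: C, Z nullable, giving CZh | Ch | Zh | h.
Drop C -> ε.
Drop Z -> ε.
Unchanged (no nullable symbols): S -> hh; C -> gS; C -> h; Z -> gh; Z -> h.

S -> h | Ch | Zh | hh | CZh; C -> h | gS; Z -> h | gh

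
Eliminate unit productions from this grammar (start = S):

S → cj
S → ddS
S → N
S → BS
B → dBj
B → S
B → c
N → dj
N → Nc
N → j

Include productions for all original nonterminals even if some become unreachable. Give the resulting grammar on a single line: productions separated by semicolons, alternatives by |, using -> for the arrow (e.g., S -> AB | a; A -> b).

Unit productions: B->S, S->N.
Unit pairs (A ⇒* B via units): (B,N), (B,S), (S,N).
S: inherits non-unit rules of {N, S} → BS | Nc | cj | ddS | dj | j.
B: inherits non-unit rules of {B, N, S} → BS | Nc | c | cj | dBj | ddS | dj | j.
N: inherits non-unit rules of {N} → Nc | dj | j.

S -> j | BS | Nc | cj | dj | ddS; B -> c | j | BS | Nc | cj | dj | dBj | ddS; N -> j | Nc | dj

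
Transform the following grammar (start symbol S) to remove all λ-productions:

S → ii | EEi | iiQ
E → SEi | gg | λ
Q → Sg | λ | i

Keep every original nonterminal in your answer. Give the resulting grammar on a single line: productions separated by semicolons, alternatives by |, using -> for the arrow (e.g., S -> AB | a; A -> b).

S -> i | Ei | ii | EEi | iiQ; E -> Si | gg | SEi; Q -> i | Sg

Nullable set: {E, Q}.
S -> EEi: E, E nullable, giving EEi | Ei | i.
S -> iiQ: Q nullable, giving ii | iiQ.
Drop E -> λ.
E -> SEi: E nullable, giving SEi | Si.
Drop Q -> λ.
Unchanged (no nullable symbols): S -> ii; E -> gg; Q -> Sg; Q -> i.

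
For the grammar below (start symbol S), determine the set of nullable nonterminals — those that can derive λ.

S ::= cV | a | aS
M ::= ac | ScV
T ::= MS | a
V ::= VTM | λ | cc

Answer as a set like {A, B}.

{V}

Directly nullable (have an ε-rule): {V}.
Not nullable: M, S, T — each has a terminal in every rule's right-hand side or depends on a non-nullable symbol.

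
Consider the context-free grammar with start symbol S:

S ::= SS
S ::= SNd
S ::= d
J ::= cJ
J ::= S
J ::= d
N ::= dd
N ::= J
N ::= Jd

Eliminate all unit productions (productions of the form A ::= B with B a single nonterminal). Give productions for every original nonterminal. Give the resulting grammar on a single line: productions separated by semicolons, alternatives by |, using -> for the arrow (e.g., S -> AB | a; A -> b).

S -> d | SS | SNd; J -> d | SS | cJ | SNd; N -> d | Jd | SS | cJ | dd | SNd

Unit productions: J->S, N->J.
Unit pairs (A ⇒* B via units): (J,S), (N,J), (N,S).
S: inherits non-unit rules of {S} → SNd | SS | d.
J: inherits non-unit rules of {J, S} → SNd | SS | cJ | d.
N: inherits non-unit rules of {J, N, S} → Jd | SNd | SS | cJ | d | dd.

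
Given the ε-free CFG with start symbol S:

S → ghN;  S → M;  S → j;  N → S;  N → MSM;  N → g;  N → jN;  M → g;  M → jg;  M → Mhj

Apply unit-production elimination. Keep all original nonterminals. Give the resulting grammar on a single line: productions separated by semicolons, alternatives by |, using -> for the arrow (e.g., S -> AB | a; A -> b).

S -> g | j | jg | Mhj | ghN; M -> g | jg | Mhj; N -> g | j | jN | jg | MSM | Mhj | ghN

Unit productions: N->S, S->M.
Unit pairs (A ⇒* B via units): (N,M), (N,S), (S,M).
S: inherits non-unit rules of {M, S} → Mhj | g | ghN | j | jg.
M: inherits non-unit rules of {M} → Mhj | g | jg.
N: inherits non-unit rules of {M, N, S} → MSM | Mhj | g | ghN | j | jN | jg.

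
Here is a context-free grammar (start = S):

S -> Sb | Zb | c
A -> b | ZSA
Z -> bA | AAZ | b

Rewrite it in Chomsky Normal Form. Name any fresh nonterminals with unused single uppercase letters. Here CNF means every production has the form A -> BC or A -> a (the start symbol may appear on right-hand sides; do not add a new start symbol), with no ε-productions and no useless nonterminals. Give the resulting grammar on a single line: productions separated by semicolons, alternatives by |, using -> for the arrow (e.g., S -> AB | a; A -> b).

No ε-productions.
No unit productions to eliminate.
TERM: introduce B -> b and substitute in every rule of length ≥2.
BIN: A -> ZSA becomes A -> ZC, C -> SA; Z -> AAZ becomes Z -> AD, D -> AZ.

S -> c | SB | ZB; A -> b | ZC; B -> b; C -> SA; D -> AZ; Z -> b | AD | BA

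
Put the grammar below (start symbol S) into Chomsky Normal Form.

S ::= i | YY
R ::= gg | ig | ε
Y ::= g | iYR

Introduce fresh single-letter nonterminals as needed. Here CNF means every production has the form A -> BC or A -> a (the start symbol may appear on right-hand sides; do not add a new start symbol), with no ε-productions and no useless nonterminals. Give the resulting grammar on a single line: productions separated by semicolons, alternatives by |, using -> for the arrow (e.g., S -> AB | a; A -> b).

S -> i | YY; A -> g; B -> i; C -> YR; R -> AA | BA; Y -> g | BC | BY

Nullable: {R}; after ε-elimination: S -> i | YY; R -> gg | ig; Y -> g | iY | iYR.
No unit productions to eliminate.
TERM: introduce A -> g, B -> i and substitute in every rule of length ≥2.
BIN: Y -> BYR becomes Y -> BC, C -> YR.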